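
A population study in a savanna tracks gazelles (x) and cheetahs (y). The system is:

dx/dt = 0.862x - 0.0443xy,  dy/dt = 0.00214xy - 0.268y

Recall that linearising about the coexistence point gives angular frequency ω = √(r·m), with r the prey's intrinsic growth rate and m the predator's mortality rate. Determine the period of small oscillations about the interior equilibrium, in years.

Here r = 0.862 and m = 0.268, so r·m = 0.231.
ω = √0.231 = 0.481 per year, hence T = 2π/ω ≈ 13.1 years.

T ≈ 13.1 years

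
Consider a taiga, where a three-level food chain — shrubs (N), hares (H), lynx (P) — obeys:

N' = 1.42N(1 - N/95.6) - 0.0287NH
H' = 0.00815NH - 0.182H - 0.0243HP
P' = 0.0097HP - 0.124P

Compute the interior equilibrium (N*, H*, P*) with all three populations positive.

N* ≈ 70.9, H* ≈ 12.8, P* ≈ 16.3

From dP/dt = 0: 0.0097H* = 0.124, so H* = 12.8.
From dN/dt = 0: 1.42(1 - N*/95.6) = 0.0287·12.8, giving N* = 95.6·(1 - 0.258) = 70.9.
From dH/dt = 0: 0.00815·70.9 - 0.182 = 0.0243P*, so P* = 0.396/0.0243 = 16.3.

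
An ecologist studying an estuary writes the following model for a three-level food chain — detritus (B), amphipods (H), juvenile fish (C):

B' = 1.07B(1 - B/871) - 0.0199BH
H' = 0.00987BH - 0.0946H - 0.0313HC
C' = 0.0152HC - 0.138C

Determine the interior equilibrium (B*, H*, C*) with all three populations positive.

From dC/dt = 0: 0.0152H* = 0.138, so H* = 9.08.
From dB/dt = 0: 1.07(1 - B*/871) = 0.0199·9.08, giving B* = 871·(1 - 0.169) = 724.
From dH/dt = 0: 0.00987·724 - 0.0946 = 0.0313C*, so C* = 7.05/0.0313 = 225.

B* ≈ 724, H* ≈ 9.08, C* ≈ 225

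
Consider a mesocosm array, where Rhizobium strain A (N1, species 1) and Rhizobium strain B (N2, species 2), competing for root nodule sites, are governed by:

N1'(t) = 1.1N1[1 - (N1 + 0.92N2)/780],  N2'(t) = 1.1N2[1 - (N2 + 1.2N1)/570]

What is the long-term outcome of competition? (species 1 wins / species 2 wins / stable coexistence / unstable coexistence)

Compare the nullcline intercepts: K1/α12 = 780/0.92 = 848 > K2 = 570; K2/α21 = 570/1.2 = 475 < K1 = 780.
Since the inequalities point opposite ways, species 1 can invade but species 2 cannot.

species 1 excludes species 2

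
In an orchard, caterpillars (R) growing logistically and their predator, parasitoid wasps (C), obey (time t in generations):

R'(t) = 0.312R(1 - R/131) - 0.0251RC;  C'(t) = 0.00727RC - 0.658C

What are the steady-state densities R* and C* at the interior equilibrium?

R* ≈ 90.5, C* ≈ 3.84

From dC/dt = 0 with C > 0: 0.00727R* = 0.658, so R* = 90.5.
Substitute into dR/dt = 0: 0.312(1 - 90.5/131) = 0.0251C*.
The bracket is 0.309, giving C* = 0.0964/0.0251 = 3.84.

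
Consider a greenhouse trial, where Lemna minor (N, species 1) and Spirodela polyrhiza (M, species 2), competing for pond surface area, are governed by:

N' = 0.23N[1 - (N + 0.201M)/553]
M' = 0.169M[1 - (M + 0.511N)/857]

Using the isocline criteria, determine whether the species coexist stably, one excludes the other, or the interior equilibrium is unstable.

Compare the nullcline intercepts: K1/α12 = 553/0.201 = 2750 > K2 = 857; K2/α21 = 857/0.511 = 1680 > K1 = 553.
Since both inequalities hold, each species can invade when rare, so the interior equilibrium is stable.

stable coexistence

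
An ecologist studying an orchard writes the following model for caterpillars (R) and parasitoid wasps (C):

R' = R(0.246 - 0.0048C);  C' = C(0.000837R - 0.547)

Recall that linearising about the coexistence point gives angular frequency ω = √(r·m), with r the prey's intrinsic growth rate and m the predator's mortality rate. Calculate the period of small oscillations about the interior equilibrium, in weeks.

Here r = 0.246 and m = 0.547, so r·m = 0.135.
ω = √0.135 = 0.367 per week, hence T = 2π/ω ≈ 17.1 weeks.

T ≈ 17.1 weeks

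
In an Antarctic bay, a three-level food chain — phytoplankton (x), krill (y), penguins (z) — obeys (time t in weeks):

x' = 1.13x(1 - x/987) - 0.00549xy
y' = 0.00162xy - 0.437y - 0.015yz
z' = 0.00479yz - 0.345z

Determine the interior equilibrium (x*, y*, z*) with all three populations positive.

From dz/dt = 0: 0.00479y* = 0.345, so y* = 72.
From dx/dt = 0: 1.13(1 - x*/987) = 0.00549·72, giving x* = 987·(1 - 0.35) = 642.
From dy/dt = 0: 0.00162·642 - 0.437 = 0.015z*, so z* = 0.602/0.015 = 40.2.

x* ≈ 642, y* ≈ 72, z* ≈ 40.2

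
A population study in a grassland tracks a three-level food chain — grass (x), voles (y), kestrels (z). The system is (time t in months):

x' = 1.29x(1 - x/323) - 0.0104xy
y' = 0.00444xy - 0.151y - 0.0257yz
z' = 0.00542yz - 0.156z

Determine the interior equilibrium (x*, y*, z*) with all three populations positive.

From dz/dt = 0: 0.00542y* = 0.156, so y* = 28.8.
From dx/dt = 0: 1.29(1 - x*/323) = 0.0104·28.8, giving x* = 323·(1 - 0.232) = 248.
From dy/dt = 0: 0.00444·248 - 0.151 = 0.0257z*, so z* = 0.95/0.0257 = 37.

x* ≈ 248, y* ≈ 28.8, z* ≈ 37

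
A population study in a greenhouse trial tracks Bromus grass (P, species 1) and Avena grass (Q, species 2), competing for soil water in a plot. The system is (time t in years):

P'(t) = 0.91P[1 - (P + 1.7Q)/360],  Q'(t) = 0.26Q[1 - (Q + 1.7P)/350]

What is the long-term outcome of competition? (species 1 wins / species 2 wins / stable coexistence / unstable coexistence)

unstable coexistence (outcome depends on initial conditions)

Compare the nullcline intercepts: K1/α12 = 360/1.7 = 212 < K2 = 350; K2/α21 = 350/1.7 = 206 < K1 = 360.
Since both are reversed, neither can invade when rare; the interior point is a saddle.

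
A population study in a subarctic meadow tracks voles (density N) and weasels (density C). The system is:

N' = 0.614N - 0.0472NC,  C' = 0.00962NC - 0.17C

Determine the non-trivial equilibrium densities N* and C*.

N* ≈ 17.7, C* ≈ 13

Set dC/dt = 0 with C > 0: 0.00962N - 0.17 = 0, so N* = 0.17/0.00962 = 17.7.
Set dN/dt = 0 with N > 0: 0.614 - 0.0472C = 0, so C* = 0.614/0.0472 = 13.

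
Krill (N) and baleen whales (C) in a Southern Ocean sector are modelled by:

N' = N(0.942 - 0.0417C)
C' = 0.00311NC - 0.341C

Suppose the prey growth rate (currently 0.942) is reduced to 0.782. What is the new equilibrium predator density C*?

C* ≈ 18.8

At the interior fixed point, setting dN/dt = 0 with N > 0 fixes C* = (prey growth rate)/(NC coefficient) — independent of the other coefficients.
With the change, C* = 0.782/0.0417 = 18.8; it falls from 22.6.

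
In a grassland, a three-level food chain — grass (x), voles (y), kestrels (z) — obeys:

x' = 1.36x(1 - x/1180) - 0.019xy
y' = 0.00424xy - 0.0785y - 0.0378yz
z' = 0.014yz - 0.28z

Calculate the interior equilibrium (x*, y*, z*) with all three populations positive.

From dz/dt = 0: 0.014y* = 0.28, so y* = 20.
From dx/dt = 0: 1.36(1 - x*/1180) = 0.019·20, giving x* = 1180·(1 - 0.279) = 850.
From dy/dt = 0: 0.00424·850 - 0.0785 = 0.0378z*, so z* = 3.53/0.0378 = 93.3.

x* ≈ 850, y* ≈ 20, z* ≈ 93.3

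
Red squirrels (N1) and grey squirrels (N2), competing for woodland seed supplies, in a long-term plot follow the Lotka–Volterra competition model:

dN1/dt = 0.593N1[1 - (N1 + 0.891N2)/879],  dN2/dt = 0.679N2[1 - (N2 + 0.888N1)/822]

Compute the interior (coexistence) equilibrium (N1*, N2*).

Setting both brackets to zero gives the nullclines N1 + 0.891N2 = 879 and 0.888N1 + N2 = 822.
Substituting N2 = 822 - 0.888N1 into the first: N1(1 - 0.891·0.888) = 879 - 0.891·822.
So N1* = 147/0.209 = 702, and then N2* = 822 - 0.888·702 = 199.

N1* ≈ 702, N2* ≈ 199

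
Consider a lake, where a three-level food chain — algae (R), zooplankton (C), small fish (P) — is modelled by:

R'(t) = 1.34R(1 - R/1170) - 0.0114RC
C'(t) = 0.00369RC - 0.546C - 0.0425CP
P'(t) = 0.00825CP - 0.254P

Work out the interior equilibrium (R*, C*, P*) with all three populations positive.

R* ≈ 864, C* ≈ 30.8, P* ≈ 62.1

From dP/dt = 0: 0.00825C* = 0.254, so C* = 30.8.
From dR/dt = 0: 1.34(1 - R*/1170) = 0.0114·30.8, giving R* = 1170·(1 - 0.262) = 864.
From dC/dt = 0: 0.00369·864 - 0.546 = 0.0425P*, so P* = 2.64/0.0425 = 62.1.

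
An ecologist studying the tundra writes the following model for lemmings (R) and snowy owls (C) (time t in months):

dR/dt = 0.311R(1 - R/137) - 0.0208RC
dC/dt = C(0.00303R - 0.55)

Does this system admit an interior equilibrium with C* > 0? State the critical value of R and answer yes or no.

The predator equation gives dC/dt > 0 only when R > 0.55/0.00303 = 182.
Without the predator, R → K = 137. Since 137 < 182, the predator cannot invade.

Threshold R = 182; K < 182, so no, the predator goes extinct.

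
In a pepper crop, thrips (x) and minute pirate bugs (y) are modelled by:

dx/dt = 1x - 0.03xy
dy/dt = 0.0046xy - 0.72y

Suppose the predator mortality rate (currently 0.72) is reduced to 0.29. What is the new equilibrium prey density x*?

x* ≈ 63

At the interior fixed point, setting dy/dt = 0 with y > 0 fixes x* = (predator death rate)/(xy coefficient) — independent of the other coefficients.
With the change, x* = 0.29/0.0046 = 63; it falls from 157.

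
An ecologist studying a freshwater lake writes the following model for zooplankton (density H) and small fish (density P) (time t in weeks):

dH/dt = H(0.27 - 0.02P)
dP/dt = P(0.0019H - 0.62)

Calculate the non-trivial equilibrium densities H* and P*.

Set dP/dt = 0 with P > 0: 0.0019H - 0.62 = 0, so H* = 0.62/0.0019 = 326.
Set dH/dt = 0 with H > 0: 0.27 - 0.02P = 0, so P* = 0.27/0.02 = 13.5.

H* ≈ 326, P* ≈ 13.5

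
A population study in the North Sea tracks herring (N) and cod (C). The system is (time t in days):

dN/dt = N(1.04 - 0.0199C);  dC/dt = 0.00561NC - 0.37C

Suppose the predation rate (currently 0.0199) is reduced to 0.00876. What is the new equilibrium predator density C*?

At the interior fixed point, setting dN/dt = 0 with N > 0 fixes C* = (prey growth rate)/(NC coefficient) — independent of the other coefficients.
With the change, C* = 1.04/0.00876 = 119; it rises from 52.3.

C* ≈ 119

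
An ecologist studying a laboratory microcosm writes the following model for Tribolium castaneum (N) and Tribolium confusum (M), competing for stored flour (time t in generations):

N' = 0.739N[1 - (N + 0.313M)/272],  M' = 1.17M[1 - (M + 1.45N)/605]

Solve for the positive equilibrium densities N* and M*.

Setting both brackets to zero gives the nullclines N + 0.313M = 272 and 1.45N + M = 605.
Substituting M = 605 - 1.45N into the first: N(1 - 0.313·1.45) = 272 - 0.313·605.
So N* = 82.6/0.546 = 151, and then M* = 605 - 1.45·151 = 386.

N* ≈ 151, M* ≈ 386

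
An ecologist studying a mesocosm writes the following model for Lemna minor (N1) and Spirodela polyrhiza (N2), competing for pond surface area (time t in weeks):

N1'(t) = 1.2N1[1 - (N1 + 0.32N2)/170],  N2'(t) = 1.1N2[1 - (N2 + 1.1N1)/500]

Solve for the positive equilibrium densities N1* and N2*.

Setting both brackets to zero gives the nullclines N1 + 0.32N2 = 170 and 1.1N1 + N2 = 500.
Substituting N2 = 500 - 1.1N1 into the first: N1(1 - 0.32·1.1) = 170 - 0.32·500.
So N1* = 10/0.648 = 15.4, and then N2* = 500 - 1.1·15.4 = 483.

N1* ≈ 15.4, N2* ≈ 483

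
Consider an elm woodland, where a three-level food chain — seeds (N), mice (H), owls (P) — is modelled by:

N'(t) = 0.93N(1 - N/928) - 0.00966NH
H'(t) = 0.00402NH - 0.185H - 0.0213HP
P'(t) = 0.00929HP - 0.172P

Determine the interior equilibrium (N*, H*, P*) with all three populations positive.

From dP/dt = 0: 0.00929H* = 0.172, so H* = 18.5.
From dN/dt = 0: 0.93(1 - N*/928) = 0.00966·18.5, giving N* = 928·(1 - 0.192) = 750.
From dH/dt = 0: 0.00402·750 - 0.185 = 0.0213P*, so P* = 2.83/0.0213 = 133.

N* ≈ 750, H* ≈ 18.5, P* ≈ 133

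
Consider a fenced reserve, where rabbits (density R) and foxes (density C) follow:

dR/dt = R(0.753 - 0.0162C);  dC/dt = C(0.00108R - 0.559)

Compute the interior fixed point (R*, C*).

Set dC/dt = 0 with C > 0: 0.00108R - 0.559 = 0, so R* = 0.559/0.00108 = 518.
Set dR/dt = 0 with R > 0: 0.753 - 0.0162C = 0, so C* = 0.753/0.0162 = 46.5.

R* ≈ 518, C* ≈ 46.5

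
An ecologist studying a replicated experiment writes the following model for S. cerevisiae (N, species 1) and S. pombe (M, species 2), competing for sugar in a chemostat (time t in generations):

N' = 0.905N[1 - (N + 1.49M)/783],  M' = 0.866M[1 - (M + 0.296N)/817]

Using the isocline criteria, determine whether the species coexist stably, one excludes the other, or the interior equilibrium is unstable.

species 2 excludes species 1

Compare the nullcline intercepts: K1/α12 = 783/1.49 = 526 < K2 = 817; K2/α21 = 817/0.296 = 2760 > K1 = 783.
Since the inequalities point opposite ways, species 2 can invade but species 1 cannot.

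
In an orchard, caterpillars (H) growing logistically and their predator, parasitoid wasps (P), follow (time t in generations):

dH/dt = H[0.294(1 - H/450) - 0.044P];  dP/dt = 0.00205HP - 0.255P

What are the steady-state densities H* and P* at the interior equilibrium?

From dP/dt = 0 with P > 0: 0.00205H* = 0.255, so H* = 124.
Substitute into dH/dt = 0: 0.294(1 - 124/450) = 0.044P*.
The bracket is 0.724, giving P* = 0.213/0.044 = 4.83.

H* ≈ 124, P* ≈ 4.83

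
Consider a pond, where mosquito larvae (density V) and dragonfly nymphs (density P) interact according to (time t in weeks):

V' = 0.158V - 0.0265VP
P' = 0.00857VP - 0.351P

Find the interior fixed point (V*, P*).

Set dP/dt = 0 with P > 0: 0.00857V - 0.351 = 0, so V* = 0.351/0.00857 = 41.
Set dV/dt = 0 with V > 0: 0.158 - 0.0265P = 0, so P* = 0.158/0.0265 = 5.96.

V* ≈ 41, P* ≈ 5.96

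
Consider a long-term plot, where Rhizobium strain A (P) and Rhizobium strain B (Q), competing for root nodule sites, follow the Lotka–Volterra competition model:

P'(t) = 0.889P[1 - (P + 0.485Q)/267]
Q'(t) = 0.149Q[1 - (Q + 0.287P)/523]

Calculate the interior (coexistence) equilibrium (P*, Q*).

P* ≈ 15.5, Q* ≈ 519

Setting both brackets to zero gives the nullclines P + 0.485Q = 267 and 0.287P + Q = 523.
Substituting Q = 523 - 0.287P into the first: P(1 - 0.485·0.287) = 267 - 0.485·523.
So P* = 13.3/0.861 = 15.5, and then Q* = 523 - 0.287·15.5 = 519.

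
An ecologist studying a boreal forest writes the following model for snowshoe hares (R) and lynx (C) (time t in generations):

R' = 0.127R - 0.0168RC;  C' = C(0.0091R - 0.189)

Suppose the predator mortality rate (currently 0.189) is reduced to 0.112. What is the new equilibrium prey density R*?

At the interior fixed point, setting dC/dt = 0 with C > 0 fixes R* = (predator death rate)/(RC coefficient) — independent of the other coefficients.
With the change, R* = 0.112/0.0091 = 12.3; it falls from 20.8.

R* ≈ 12.3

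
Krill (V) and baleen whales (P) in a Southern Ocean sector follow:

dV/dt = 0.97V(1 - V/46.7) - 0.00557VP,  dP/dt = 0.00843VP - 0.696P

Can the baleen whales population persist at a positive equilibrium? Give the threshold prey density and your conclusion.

The predator equation gives dP/dt > 0 only when V > 0.696/0.00843 = 82.6.
Without the predator, V → K = 46.7. Since 46.7 < 82.6, the predator cannot invade.

Threshold V = 82.6; K < 82.6, so no, the predator goes extinct.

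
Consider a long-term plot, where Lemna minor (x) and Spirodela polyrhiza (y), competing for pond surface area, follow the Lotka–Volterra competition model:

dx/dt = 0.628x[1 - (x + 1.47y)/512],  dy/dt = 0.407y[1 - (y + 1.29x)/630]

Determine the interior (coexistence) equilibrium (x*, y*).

x* ≈ 462, y* ≈ 34

Setting both brackets to zero gives the nullclines x + 1.47y = 512 and 1.29x + y = 630.
Substituting y = 630 - 1.29x into the first: x(1 - 1.47·1.29) = 512 - 1.47·630.
So x* = -414/-0.896 = 462, and then y* = 630 - 1.29·462 = 34.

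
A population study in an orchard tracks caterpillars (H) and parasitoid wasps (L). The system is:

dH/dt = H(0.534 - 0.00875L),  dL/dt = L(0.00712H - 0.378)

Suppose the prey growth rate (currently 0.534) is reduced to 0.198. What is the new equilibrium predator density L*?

L* ≈ 22.6

At the interior fixed point, setting dH/dt = 0 with H > 0 fixes L* = (prey growth rate)/(HL coefficient) — independent of the other coefficients.
With the change, L* = 0.198/0.00875 = 22.6; it falls from 61.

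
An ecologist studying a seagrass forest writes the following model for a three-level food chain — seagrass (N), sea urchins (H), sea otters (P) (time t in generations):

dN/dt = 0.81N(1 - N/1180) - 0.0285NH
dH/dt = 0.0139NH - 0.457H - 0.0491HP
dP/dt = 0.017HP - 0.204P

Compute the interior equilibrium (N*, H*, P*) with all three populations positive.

From dP/dt = 0: 0.017H* = 0.204, so H* = 12.
From dN/dt = 0: 0.81(1 - N*/1180) = 0.0285·12, giving N* = 1180·(1 - 0.422) = 682.
From dH/dt = 0: 0.0139·682 - 0.457 = 0.0491P*, so P* = 9.02/0.0491 = 184.

N* ≈ 682, H* ≈ 12, P* ≈ 184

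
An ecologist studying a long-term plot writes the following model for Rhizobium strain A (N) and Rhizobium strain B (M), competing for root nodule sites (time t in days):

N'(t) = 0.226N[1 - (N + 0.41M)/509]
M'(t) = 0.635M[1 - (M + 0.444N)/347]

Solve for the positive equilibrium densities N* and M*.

N* ≈ 448, M* ≈ 148

Setting both brackets to zero gives the nullclines N + 0.41M = 509 and 0.444N + M = 347.
Substituting M = 347 - 0.444N into the first: N(1 - 0.41·0.444) = 509 - 0.41·347.
So N* = 367/0.818 = 448, and then M* = 347 - 0.444·448 = 148.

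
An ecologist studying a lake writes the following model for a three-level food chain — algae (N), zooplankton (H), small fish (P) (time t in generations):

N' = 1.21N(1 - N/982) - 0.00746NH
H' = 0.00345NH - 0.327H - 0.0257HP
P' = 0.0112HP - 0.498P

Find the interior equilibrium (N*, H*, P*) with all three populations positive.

N* ≈ 713, H* ≈ 44.5, P* ≈ 83

From dP/dt = 0: 0.0112H* = 0.498, so H* = 44.5.
From dN/dt = 0: 1.21(1 - N*/982) = 0.00746·44.5, giving N* = 982·(1 - 0.274) = 713.
From dH/dt = 0: 0.00345·713 - 0.327 = 0.0257P*, so P* = 2.13/0.0257 = 83.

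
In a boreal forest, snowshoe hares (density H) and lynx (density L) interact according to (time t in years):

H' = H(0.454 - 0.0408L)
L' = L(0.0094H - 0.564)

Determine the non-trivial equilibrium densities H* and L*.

Set dL/dt = 0 with L > 0: 0.0094H - 0.564 = 0, so H* = 0.564/0.0094 = 60.
Set dH/dt = 0 with H > 0: 0.454 - 0.0408L = 0, so L* = 0.454/0.0408 = 11.1.

H* ≈ 60, L* ≈ 11.1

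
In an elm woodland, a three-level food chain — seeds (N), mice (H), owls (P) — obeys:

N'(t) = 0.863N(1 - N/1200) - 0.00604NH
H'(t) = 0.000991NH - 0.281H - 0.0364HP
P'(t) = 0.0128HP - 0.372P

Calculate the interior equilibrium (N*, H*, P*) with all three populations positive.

N* ≈ 956, H* ≈ 29.1, P* ≈ 18.3

From dP/dt = 0: 0.0128H* = 0.372, so H* = 29.1.
From dN/dt = 0: 0.863(1 - N*/1200) = 0.00604·29.1, giving N* = 1200·(1 - 0.203) = 956.
From dH/dt = 0: 0.000991·956 - 0.281 = 0.0364P*, so P* = 0.666/0.0364 = 18.3.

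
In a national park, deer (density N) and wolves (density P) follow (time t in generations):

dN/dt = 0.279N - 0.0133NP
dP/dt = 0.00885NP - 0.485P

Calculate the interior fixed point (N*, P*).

N* ≈ 54.8, P* ≈ 21

Set dP/dt = 0 with P > 0: 0.00885N - 0.485 = 0, so N* = 0.485/0.00885 = 54.8.
Set dN/dt = 0 with N > 0: 0.279 - 0.0133P = 0, so P* = 0.279/0.0133 = 21.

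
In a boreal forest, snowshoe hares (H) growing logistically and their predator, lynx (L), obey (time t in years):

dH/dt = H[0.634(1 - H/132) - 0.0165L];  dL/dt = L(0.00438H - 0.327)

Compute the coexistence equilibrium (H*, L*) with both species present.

From dL/dt = 0 with L > 0: 0.00438H* = 0.327, so H* = 74.7.
Substitute into dH/dt = 0: 0.634(1 - 74.7/132) = 0.0165L*.
The bracket is 0.434, giving L* = 0.275/0.0165 = 16.7.

H* ≈ 74.7, L* ≈ 16.7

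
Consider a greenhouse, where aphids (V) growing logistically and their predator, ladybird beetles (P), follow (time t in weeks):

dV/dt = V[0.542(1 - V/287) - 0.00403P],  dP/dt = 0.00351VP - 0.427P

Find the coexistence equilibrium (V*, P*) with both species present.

From dP/dt = 0 with P > 0: 0.00351V* = 0.427, so V* = 122.
Substitute into dV/dt = 0: 0.542(1 - 122/287) = 0.00403P*.
The bracket is 0.576, giving P* = 0.312/0.00403 = 77.5.

V* ≈ 122, P* ≈ 77.5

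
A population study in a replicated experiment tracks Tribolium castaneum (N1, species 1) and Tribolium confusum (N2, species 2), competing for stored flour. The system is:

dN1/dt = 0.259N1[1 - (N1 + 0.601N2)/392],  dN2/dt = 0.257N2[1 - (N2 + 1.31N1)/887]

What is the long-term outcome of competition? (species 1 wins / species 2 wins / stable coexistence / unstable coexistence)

Compare the nullcline intercepts: K1/α12 = 392/0.601 = 652 < K2 = 887; K2/α21 = 887/1.31 = 677 > K1 = 392.
Since the inequalities point opposite ways, species 2 can invade but species 1 cannot.

species 2 excludes species 1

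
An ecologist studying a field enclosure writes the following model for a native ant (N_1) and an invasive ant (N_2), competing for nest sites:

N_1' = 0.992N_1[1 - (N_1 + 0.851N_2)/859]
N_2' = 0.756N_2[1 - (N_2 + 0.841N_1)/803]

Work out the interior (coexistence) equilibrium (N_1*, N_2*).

Setting both brackets to zero gives the nullclines N_1 + 0.851N_2 = 859 and 0.841N_1 + N_2 = 803.
Substituting N_2 = 803 - 0.841N_1 into the first: N_1(1 - 0.851·0.841) = 859 - 0.851·803.
So N_1* = 176/0.284 = 618, and then N_2* = 803 - 0.841·618 = 283.

N_1* ≈ 618, N_2* ≈ 283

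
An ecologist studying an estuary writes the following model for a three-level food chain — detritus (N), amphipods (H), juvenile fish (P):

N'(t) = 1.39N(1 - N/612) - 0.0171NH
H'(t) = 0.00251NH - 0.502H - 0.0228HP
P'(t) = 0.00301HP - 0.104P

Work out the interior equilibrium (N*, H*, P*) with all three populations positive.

N* ≈ 352, H* ≈ 34.6, P* ≈ 16.7

From dP/dt = 0: 0.00301H* = 0.104, so H* = 34.6.
From dN/dt = 0: 1.39(1 - N*/612) = 0.0171·34.6, giving N* = 612·(1 - 0.425) = 352.
From dH/dt = 0: 0.00251·352 - 0.502 = 0.0228P*, so P* = 0.381/0.0228 = 16.7.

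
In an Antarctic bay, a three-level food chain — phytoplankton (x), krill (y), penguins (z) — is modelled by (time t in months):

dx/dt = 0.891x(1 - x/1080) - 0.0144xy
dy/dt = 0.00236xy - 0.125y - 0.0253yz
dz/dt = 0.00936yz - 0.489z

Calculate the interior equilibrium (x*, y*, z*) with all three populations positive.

From dz/dt = 0: 0.00936y* = 0.489, so y* = 52.2.
From dx/dt = 0: 0.891(1 - x*/1080) = 0.0144·52.2, giving x* = 1080·(1 - 0.844) = 168.
From dy/dt = 0: 0.00236·168 - 0.125 = 0.0253z*, so z* = 0.272/0.0253 = 10.7.

x* ≈ 168, y* ≈ 52.2, z* ≈ 10.7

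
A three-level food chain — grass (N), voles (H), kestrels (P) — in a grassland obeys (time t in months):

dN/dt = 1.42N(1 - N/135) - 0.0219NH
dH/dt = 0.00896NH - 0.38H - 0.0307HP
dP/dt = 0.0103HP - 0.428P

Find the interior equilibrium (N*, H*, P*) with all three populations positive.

From dP/dt = 0: 0.0103H* = 0.428, so H* = 41.6.
From dN/dt = 0: 1.42(1 - N*/135) = 0.0219·41.6, giving N* = 135·(1 - 0.641) = 48.5.
From dH/dt = 0: 0.00896·48.5 - 0.38 = 0.0307P*, so P* = 0.0544/0.0307 = 1.77.

N* ≈ 48.5, H* ≈ 41.6, P* ≈ 1.77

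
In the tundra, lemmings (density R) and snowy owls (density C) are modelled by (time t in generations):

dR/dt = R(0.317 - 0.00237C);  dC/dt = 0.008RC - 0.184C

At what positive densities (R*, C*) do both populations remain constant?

Set dC/dt = 0 with C > 0: 0.008R - 0.184 = 0, so R* = 0.184/0.008 = 23.
Set dR/dt = 0 with R > 0: 0.317 - 0.00237C = 0, so C* = 0.317/0.00237 = 134.

R* ≈ 23, C* ≈ 134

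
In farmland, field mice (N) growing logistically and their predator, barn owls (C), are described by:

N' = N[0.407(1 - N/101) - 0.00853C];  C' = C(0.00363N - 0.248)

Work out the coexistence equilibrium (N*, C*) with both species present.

From dC/dt = 0 with C > 0: 0.00363N* = 0.248, so N* = 68.3.
Substitute into dN/dt = 0: 0.407(1 - 68.3/101) = 0.00853C*.
The bracket is 0.324, giving C* = 0.132/0.00853 = 15.4.

N* ≈ 68.3, C* ≈ 15.4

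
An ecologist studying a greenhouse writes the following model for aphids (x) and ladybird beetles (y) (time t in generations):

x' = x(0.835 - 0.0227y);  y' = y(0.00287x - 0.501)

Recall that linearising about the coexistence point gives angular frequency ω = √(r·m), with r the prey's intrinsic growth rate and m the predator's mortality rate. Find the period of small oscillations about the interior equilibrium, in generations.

Here r = 0.835 and m = 0.501, so r·m = 0.418.
ω = √0.418 = 0.647 per generation, hence T = 2π/ω ≈ 9.71 generations.

T ≈ 9.71 generations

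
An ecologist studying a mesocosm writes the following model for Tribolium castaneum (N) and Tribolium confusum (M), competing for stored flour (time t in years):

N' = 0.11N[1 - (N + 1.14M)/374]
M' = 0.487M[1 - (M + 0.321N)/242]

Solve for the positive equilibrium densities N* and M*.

N* ≈ 155, M* ≈ 192

Setting both brackets to zero gives the nullclines N + 1.14M = 374 and 0.321N + M = 242.
Substituting M = 242 - 0.321N into the first: N(1 - 1.14·0.321) = 374 - 1.14·242.
So N* = 98.1/0.634 = 155, and then M* = 242 - 0.321·155 = 192.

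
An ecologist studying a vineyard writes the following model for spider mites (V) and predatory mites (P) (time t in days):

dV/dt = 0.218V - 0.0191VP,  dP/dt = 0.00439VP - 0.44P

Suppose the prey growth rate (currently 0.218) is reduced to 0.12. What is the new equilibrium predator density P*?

At the interior fixed point, setting dV/dt = 0 with V > 0 fixes P* = (prey growth rate)/(VP coefficient) — independent of the other coefficients.
With the change, P* = 0.12/0.0191 = 6.28; it falls from 11.4.

P* ≈ 6.28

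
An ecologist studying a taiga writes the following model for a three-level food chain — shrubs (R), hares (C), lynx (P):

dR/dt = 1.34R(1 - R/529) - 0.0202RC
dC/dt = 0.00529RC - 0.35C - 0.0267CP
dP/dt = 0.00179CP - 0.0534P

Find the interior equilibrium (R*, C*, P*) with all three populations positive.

From dP/dt = 0: 0.00179C* = 0.0534, so C* = 29.8.
From dR/dt = 0: 1.34(1 - R*/529) = 0.0202·29.8, giving R* = 529·(1 - 0.45) = 291.
From dC/dt = 0: 0.00529·291 - 0.35 = 0.0267P*, so P* = 1.19/0.0267 = 44.6.

R* ≈ 291, C* ≈ 29.8, P* ≈ 44.6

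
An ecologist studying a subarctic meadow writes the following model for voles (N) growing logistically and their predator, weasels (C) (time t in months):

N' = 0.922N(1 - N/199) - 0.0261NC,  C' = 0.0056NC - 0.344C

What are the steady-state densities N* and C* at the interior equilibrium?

N* ≈ 61.4, C* ≈ 24.4

From dC/dt = 0 with C > 0: 0.0056N* = 0.344, so N* = 61.4.
Substitute into dN/dt = 0: 0.922(1 - 61.4/199) = 0.0261C*.
The bracket is 0.691, giving C* = 0.637/0.0261 = 24.4.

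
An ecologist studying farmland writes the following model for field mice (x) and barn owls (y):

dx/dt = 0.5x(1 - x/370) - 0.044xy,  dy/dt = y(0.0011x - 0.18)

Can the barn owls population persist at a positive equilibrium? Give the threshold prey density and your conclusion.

Threshold x = 164; K > 164, so yes, the predator persists.

The predator equation gives dy/dt > 0 only when x > 0.18/0.0011 = 164.
Without the predator, x → K = 370. Since 370 > 164, the predator can invade and persist.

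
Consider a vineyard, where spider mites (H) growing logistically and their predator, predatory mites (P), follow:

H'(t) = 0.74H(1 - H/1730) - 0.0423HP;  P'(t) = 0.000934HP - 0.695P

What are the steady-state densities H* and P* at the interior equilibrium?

H* ≈ 744, P* ≈ 9.97

From dP/dt = 0 with P > 0: 0.000934H* = 0.695, so H* = 744.
Substitute into dH/dt = 0: 0.74(1 - 744/1730) = 0.0423P*.
The bracket is 0.57, giving P* = 0.422/0.0423 = 9.97.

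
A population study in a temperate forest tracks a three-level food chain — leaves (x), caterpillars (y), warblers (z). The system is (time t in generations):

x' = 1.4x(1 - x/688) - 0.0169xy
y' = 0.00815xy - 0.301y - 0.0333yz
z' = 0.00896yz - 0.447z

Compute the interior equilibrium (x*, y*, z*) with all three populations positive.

x* ≈ 274, y* ≈ 49.9, z* ≈ 57.9

From dz/dt = 0: 0.00896y* = 0.447, so y* = 49.9.
From dx/dt = 0: 1.4(1 - x*/688) = 0.0169·49.9, giving x* = 688·(1 - 0.602) = 274.
From dy/dt = 0: 0.00815·274 - 0.301 = 0.0333z*, so z* = 1.93/0.0333 = 57.9.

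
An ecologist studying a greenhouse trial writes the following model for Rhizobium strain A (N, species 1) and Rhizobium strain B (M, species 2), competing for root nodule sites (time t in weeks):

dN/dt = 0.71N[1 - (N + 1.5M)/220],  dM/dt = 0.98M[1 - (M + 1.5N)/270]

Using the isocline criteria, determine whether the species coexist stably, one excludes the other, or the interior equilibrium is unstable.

unstable coexistence (outcome depends on initial conditions)

Compare the nullcline intercepts: K1/α12 = 220/1.5 = 147 < K2 = 270; K2/α21 = 270/1.5 = 180 < K1 = 220.
Since both are reversed, neither can invade when rare; the interior point is a saddle.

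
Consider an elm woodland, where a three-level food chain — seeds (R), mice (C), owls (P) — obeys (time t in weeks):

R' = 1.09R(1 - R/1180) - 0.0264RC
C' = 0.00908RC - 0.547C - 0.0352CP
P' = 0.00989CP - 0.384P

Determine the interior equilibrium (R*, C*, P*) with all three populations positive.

From dP/dt = 0: 0.00989C* = 0.384, so C* = 38.8.
From dR/dt = 0: 1.09(1 - R*/1180) = 0.0264·38.8, giving R* = 1180·(1 - 0.94) = 70.3.
From dC/dt = 0: 0.00908·70.3 - 0.547 = 0.0352P*, so P* = 0.0916/0.0352 = 2.6.

R* ≈ 70.3, C* ≈ 38.8, P* ≈ 2.6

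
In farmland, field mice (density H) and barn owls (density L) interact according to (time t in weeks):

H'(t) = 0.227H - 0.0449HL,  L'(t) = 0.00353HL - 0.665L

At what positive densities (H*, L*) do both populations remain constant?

Set dL/dt = 0 with L > 0: 0.00353H - 0.665 = 0, so H* = 0.665/0.00353 = 188.
Set dH/dt = 0 with H > 0: 0.227 - 0.0449L = 0, so L* = 0.227/0.0449 = 5.06.

H* ≈ 188, L* ≈ 5.06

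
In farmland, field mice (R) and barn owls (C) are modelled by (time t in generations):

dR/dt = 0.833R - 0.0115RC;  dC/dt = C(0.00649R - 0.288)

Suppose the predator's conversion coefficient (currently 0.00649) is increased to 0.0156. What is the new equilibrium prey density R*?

R* ≈ 18.5

At the interior fixed point, setting dC/dt = 0 with C > 0 fixes R* = (predator death rate)/(RC coefficient) — independent of the other coefficients.
With the change, R* = 0.288/0.0156 = 18.5; it falls from 44.4.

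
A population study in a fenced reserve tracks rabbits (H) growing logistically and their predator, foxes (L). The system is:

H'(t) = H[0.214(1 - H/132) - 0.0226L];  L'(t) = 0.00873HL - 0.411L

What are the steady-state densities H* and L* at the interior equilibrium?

From dL/dt = 0 with L > 0: 0.00873H* = 0.411, so H* = 47.1.
Substitute into dH/dt = 0: 0.214(1 - 47.1/132) = 0.0226L*.
The bracket is 0.643, giving L* = 0.138/0.0226 = 6.09.

H* ≈ 47.1, L* ≈ 6.09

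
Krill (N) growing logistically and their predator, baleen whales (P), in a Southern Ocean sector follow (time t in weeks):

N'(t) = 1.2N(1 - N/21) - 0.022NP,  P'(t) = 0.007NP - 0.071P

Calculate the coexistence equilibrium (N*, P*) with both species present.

From dP/dt = 0 with P > 0: 0.007N* = 0.071, so N* = 10.1.
Substitute into dN/dt = 0: 1.2(1 - 10.1/21) = 0.022P*.
The bracket is 0.517, giving P* = 0.62/0.022 = 28.2.

N* ≈ 10.1, P* ≈ 28.2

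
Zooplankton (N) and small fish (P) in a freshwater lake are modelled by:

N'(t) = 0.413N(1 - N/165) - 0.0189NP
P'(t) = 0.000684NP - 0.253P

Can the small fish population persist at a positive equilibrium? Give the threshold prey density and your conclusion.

The predator equation gives dP/dt > 0 only when N > 0.253/0.000684 = 370.
Without the predator, N → K = 165. Since 165 < 370, the predator cannot invade.

Threshold N = 370; K < 370, so no, the predator goes extinct.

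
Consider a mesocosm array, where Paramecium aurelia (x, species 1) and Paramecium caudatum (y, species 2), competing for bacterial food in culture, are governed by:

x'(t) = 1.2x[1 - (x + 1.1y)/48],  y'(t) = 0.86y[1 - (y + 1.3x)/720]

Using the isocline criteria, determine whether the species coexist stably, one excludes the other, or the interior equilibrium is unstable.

species 2 excludes species 1

Compare the nullcline intercepts: K1/α12 = 48/1.1 = 43.6 < K2 = 720; K2/α21 = 720/1.3 = 554 > K1 = 48.
Since the inequalities point opposite ways, species 2 can invade but species 1 cannot.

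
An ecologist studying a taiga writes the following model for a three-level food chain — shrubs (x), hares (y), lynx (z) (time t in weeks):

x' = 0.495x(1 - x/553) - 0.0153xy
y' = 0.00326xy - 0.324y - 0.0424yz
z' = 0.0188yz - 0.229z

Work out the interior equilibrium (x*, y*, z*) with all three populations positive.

From dz/dt = 0: 0.0188y* = 0.229, so y* = 12.2.
From dx/dt = 0: 0.495(1 - x*/553) = 0.0153·12.2, giving x* = 553·(1 - 0.376) = 345.
From dy/dt = 0: 0.00326·345 - 0.324 = 0.0424z*, so z* = 0.8/0.0424 = 18.9.

x* ≈ 345, y* ≈ 12.2, z* ≈ 18.9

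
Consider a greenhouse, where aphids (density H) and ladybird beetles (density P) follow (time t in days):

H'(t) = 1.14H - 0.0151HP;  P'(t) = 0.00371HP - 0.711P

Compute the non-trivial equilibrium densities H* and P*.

Set dP/dt = 0 with P > 0: 0.00371H - 0.711 = 0, so H* = 0.711/0.00371 = 192.
Set dH/dt = 0 with H > 0: 1.14 - 0.0151P = 0, so P* = 1.14/0.0151 = 75.5.

H* ≈ 192, P* ≈ 75.5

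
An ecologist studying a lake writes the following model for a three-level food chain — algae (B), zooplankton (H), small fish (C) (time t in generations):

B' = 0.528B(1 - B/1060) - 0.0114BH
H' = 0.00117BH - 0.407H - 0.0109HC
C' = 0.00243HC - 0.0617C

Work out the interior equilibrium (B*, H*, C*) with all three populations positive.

From dC/dt = 0: 0.00243H* = 0.0617, so H* = 25.4.
From dB/dt = 0: 0.528(1 - B*/1060) = 0.0114·25.4, giving B* = 1060·(1 - 0.548) = 479.
From dH/dt = 0: 0.00117·479 - 0.407 = 0.0109C*, so C* = 0.153/0.0109 = 14.1.

B* ≈ 479, H* ≈ 25.4, C* ≈ 14.1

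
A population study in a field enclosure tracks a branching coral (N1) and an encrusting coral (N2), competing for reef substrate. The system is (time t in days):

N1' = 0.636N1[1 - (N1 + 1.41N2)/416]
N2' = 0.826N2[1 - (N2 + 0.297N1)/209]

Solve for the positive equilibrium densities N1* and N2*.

N1* ≈ 209, N2* ≈ 147

Setting both brackets to zero gives the nullclines N1 + 1.41N2 = 416 and 0.297N1 + N2 = 209.
Substituting N2 = 209 - 0.297N1 into the first: N1(1 - 1.41·0.297) = 416 - 1.41·209.
So N1* = 121/0.581 = 209, and then N2* = 209 - 0.297·209 = 147.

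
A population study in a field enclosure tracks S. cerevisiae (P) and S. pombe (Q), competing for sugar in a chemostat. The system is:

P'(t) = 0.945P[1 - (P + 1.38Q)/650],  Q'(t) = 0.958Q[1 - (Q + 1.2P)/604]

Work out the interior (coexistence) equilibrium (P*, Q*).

Setting both brackets to zero gives the nullclines P + 1.38Q = 650 and 1.2P + Q = 604.
Substituting Q = 604 - 1.2P into the first: P(1 - 1.38·1.2) = 650 - 1.38·604.
So P* = -184/-0.656 = 280, and then Q* = 604 - 1.2·280 = 268.

P* ≈ 280, Q* ≈ 268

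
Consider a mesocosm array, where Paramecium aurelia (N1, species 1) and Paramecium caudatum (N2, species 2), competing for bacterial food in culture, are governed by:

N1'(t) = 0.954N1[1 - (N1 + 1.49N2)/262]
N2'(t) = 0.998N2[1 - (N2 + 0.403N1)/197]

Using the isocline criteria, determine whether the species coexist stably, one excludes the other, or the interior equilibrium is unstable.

species 2 excludes species 1

Compare the nullcline intercepts: K1/α12 = 262/1.49 = 176 < K2 = 197; K2/α21 = 197/0.403 = 489 > K1 = 262.
Since the inequalities point opposite ways, species 2 can invade but species 1 cannot.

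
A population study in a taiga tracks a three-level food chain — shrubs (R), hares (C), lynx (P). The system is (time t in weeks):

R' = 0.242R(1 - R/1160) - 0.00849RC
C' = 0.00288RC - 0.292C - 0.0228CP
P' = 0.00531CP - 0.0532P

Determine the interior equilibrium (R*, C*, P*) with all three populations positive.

R* ≈ 752, C* ≈ 10, P* ≈ 82.2

From dP/dt = 0: 0.00531C* = 0.0532, so C* = 10.
From dR/dt = 0: 0.242(1 - R*/1160) = 0.00849·10, giving R* = 1160·(1 - 0.351) = 752.
From dC/dt = 0: 0.00288·752 - 0.292 = 0.0228P*, so P* = 1.87/0.0228 = 82.2.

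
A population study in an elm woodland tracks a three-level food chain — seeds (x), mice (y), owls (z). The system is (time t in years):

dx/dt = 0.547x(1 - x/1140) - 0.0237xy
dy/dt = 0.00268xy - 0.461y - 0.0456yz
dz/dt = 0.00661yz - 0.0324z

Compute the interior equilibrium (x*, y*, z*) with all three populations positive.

From dz/dt = 0: 0.00661y* = 0.0324, so y* = 4.9.
From dx/dt = 0: 0.547(1 - x*/1140) = 0.0237·4.9, giving x* = 1140·(1 - 0.212) = 898.
From dy/dt = 0: 0.00268·898 - 0.461 = 0.0456z*, so z* = 1.95/0.0456 = 42.7.

x* ≈ 898, y* ≈ 4.9, z* ≈ 42.7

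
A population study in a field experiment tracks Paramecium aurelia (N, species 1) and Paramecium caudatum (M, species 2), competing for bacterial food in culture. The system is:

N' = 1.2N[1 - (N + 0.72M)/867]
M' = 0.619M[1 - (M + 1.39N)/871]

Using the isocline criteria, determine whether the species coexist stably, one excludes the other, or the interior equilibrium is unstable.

Compare the nullcline intercepts: K1/α12 = 867/0.72 = 1200 > K2 = 871; K2/α21 = 871/1.39 = 627 < K1 = 867.
Since the inequalities point opposite ways, species 1 can invade but species 2 cannot.

species 1 excludes species 2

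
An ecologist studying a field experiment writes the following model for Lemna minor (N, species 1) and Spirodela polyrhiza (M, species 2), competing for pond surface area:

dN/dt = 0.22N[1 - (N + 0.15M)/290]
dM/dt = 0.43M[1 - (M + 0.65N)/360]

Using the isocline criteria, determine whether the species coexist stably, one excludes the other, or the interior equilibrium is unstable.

stable coexistence

Compare the nullcline intercepts: K1/α12 = 290/0.15 = 1930 > K2 = 360; K2/α21 = 360/0.65 = 554 > K1 = 290.
Since both inequalities hold, each species can invade when rare, so the interior equilibrium is stable.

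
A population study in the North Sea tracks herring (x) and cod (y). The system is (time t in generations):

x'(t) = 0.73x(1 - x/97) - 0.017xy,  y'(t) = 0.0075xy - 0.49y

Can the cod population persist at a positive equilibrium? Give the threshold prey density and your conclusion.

Threshold x = 65.3; K > 65.3, so yes, the predator persists.

The predator equation gives dy/dt > 0 only when x > 0.49/0.0075 = 65.3.
Without the predator, x → K = 97. Since 97 > 65.3, the predator can invade and persist.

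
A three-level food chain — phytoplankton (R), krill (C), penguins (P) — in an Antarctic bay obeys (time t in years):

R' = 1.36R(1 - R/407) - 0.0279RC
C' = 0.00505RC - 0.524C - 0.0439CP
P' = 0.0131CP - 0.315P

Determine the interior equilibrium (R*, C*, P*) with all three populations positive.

From dP/dt = 0: 0.0131C* = 0.315, so C* = 24.
From dR/dt = 0: 1.36(1 - R*/407) = 0.0279·24, giving R* = 407·(1 - 0.493) = 206.
From dC/dt = 0: 0.00505·206 - 0.524 = 0.0439P*, so P* = 0.517/0.0439 = 11.8.

R* ≈ 206, C* ≈ 24, P* ≈ 11.8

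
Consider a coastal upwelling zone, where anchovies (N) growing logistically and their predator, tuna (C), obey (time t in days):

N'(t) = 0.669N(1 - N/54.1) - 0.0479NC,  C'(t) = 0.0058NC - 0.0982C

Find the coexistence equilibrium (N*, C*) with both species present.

From dC/dt = 0 with C > 0: 0.0058N* = 0.0982, so N* = 16.9.
Substitute into dN/dt = 0: 0.669(1 - 16.9/54.1) = 0.0479C*.
The bracket is 0.687, giving C* = 0.46/0.0479 = 9.6.

N* ≈ 16.9, C* ≈ 9.6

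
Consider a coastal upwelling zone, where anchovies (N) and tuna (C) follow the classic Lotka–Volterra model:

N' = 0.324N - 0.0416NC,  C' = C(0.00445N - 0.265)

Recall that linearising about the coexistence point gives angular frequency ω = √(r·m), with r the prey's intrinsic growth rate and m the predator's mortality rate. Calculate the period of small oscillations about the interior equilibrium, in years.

Here r = 0.324 and m = 0.265, so r·m = 0.0859.
ω = √0.0859 = 0.293 per year, hence T = 2π/ω ≈ 21.4 years.

T ≈ 21.4 years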